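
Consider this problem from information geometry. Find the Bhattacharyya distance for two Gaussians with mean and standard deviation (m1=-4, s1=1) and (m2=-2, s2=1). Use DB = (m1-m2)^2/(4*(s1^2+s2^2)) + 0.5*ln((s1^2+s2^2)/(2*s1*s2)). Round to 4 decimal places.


Bhattacharyya distance between two Gaussians:
DB = (m1-m2)^2/(4*(s1^2+s2^2)) + (1/2)*ln((s1^2+s2^2)/(2*s1*s2)).
(m1-m2)^2 = (-2)^2 = 4.
s1^2+s2^2 = 1 + 1 = 2.
term1 = 4/8 = 0.5.
term2 = 0.5*ln(2/2.0) = 0.0.
DB = 0.5 + 0.0 = 0.5000

0.5000


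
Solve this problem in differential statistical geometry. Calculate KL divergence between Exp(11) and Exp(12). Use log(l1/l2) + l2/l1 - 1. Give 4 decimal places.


KL divergence for exponential family:
KL = log(l1/l2) + l2/l1 - 1.
log(11/12) = -0.087011.
12/11 = 1.090909.
KL = -0.087011 + 1.090909 - 1 = 0.0039

0.0039


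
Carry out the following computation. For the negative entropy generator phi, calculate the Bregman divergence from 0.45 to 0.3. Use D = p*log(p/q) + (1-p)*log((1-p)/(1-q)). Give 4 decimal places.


Bregman divergence with negative entropy generator:
D = p*log(p/q) + (1-p)*log((1-p)/(1-q)).
p = 0.45, q = 0.3.
p*log(p/q) = 0.45*log(0.45/0.3) = 0.182459.
(1-p)*log((1-p)/(1-q)) = 0.55*log(0.55/0.7) = -0.132639.
D = 0.182459 + -0.132639 = 0.0498

0.0498


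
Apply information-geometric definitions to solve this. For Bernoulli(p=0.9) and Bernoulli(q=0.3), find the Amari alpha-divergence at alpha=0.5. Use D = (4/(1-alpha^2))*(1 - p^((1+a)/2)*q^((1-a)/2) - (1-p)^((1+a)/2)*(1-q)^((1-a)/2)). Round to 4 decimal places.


Amari alpha-divergence:
D = (4/(1-alpha^2))*(1 - p^((1+a)/2)*q^((1-a)/2) - (1-p)^((1+a)/2)*(1-q)^((1-a)/2)).
alpha = 0.5, p = 0.9, q = 0.3.
e1 = (1+alpha)/2 = 0.75, e2 = (1-alpha)/2 = 0.25.
t1 = p^e1 * q^e2 = 0.9^0.75 * 0.3^0.25 = 0.683852.
t2 = (1-p)^e1 * (1-q)^e2 = 0.1^0.75 * 0.7^0.25 = 0.162658.
4/(1-alpha^2) = 5.333333.
D = 5.333333*(1 - 0.683852 - 0.162658) = 0.8186

0.8186


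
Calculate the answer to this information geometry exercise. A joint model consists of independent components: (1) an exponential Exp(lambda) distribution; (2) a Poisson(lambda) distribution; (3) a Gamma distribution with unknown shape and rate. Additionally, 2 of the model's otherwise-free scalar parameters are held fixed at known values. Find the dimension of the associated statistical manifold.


The dimension of a statistical manifold equals the number of free
(independent) real parameters of the model. For a product of independent
blocks the parameter counts add.
- exponential (lambda): 1.
- Poisson (lambda): 1.
- Gamma (shape, rate): 2.
Total = 1 + 1 + 2 = 4.
2 parameter(s) fixed at known values: 4 - 2 = 2.
Dimension = 2

2


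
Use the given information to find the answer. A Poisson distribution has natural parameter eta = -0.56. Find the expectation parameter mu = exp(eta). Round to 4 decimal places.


Expectation parameter for Poisson exponential family:
mu = exp(eta).
eta = -0.56.
mu = exp(-0.56) = 0.5712

0.5712


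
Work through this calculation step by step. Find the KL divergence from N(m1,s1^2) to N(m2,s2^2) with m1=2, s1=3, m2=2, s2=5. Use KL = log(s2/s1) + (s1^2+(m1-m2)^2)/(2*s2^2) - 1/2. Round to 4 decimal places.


KL divergence between normal distributions:
KL = log(s2/s1) + (s1^2 + (m1-m2)^2)/(2*s2^2) - 1/2.
log(5/3) = 0.510826.
(3^2 + (2-2)^2)/(2*5^2) = (9 + 0)/50 = 0.18.
KL = 0.510826 + 0.18 - 0.5 = 0.1908

0.1908


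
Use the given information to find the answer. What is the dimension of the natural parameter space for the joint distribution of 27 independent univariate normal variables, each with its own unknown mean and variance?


Exponential family dimension calculation:
Each univariate normal has two natural parameters (mu/sigma^2 and -1/(2 sigma^2)).
With 27 independent components, dim = 2 * 27 = 54.

54


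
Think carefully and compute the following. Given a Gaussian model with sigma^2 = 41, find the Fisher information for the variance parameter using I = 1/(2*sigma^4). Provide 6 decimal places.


Fisher information for variance: I(sigma^2) = 1/(2*sigma^4).
sigma^2 = 41, so sigma^4 = 1681.
I = 1/(2*1681) = 1/3362 = 0.000297

0.000297


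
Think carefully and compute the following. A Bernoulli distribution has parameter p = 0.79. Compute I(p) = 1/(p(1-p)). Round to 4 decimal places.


For Bernoulli(p), Fisher information is I(p) = 1/(p*(1-p)).
p = 0.79, 1-p = 0.21.
p*(1-p) = 0.1659.
I(p) = 1/0.1659 = 6.0277

6.0277


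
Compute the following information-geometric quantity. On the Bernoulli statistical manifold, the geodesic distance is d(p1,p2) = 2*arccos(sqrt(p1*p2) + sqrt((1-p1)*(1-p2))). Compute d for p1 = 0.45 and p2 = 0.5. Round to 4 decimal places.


Geodesic distance on Bernoulli manifold:
d(p1,p2) = 2*arccos(sqrt(p1*p2) + sqrt((1-p1)*(1-p2))).
sqrt(p1*p2) = sqrt(0.45*0.5) = 0.474342.
sqrt((1-p1)*(1-p2)) = sqrt(0.55*0.5) = 0.524404.
arg = 0.474342 + 0.524404 = 0.998746.
d = 2*arccos(0.998746) = 0.1002

0.1002


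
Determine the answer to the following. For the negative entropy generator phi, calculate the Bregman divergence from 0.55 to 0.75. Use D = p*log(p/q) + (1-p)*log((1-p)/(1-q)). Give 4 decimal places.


Bregman divergence with negative entropy generator:
D = p*log(p/q) + (1-p)*log((1-p)/(1-q)).
p = 0.55, q = 0.75.
p*log(p/q) = 0.55*log(0.55/0.75) = -0.170585.
(1-p)*log((1-p)/(1-q)) = 0.45*log(0.45/0.25) = 0.264504.
D = -0.170585 + 0.264504 = 0.0939

0.0939


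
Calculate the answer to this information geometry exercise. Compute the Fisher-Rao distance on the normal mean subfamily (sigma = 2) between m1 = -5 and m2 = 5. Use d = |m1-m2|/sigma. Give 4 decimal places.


On the fixed-variance normal subfamily, geodesic distance = |m1-m2|/sigma.
|-5 - 5| = 10.
sigma = 2.
d = 10/2 = 5.0000

5.0000


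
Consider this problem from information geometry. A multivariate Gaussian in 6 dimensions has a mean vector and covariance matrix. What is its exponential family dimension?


Exponential family dimension calculation:
For 6-dim MVN: mean has 6 params, covariance has 6*7/2 = 21 unique entries.
Total dim = 6 + 21 = 27.

27


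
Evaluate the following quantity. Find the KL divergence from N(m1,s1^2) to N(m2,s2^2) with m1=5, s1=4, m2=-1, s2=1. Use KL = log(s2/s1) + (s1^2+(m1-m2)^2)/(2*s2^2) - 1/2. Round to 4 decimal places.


KL divergence between normal distributions:
KL = log(s2/s1) + (s1^2 + (m1-m2)^2)/(2*s2^2) - 1/2.
log(1/4) = -1.386294.
(4^2 + (5--1)^2)/(2*1^2) = (16 + 36)/2 = 26.0.
KL = -1.386294 + 26.0 - 0.5 = 24.1137

24.1137


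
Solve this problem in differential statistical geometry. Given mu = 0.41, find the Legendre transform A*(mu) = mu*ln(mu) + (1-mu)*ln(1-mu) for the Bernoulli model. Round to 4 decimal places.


Legendre transform for Bernoulli:
A*(mu) = mu*log(mu) + (1-mu)*log(1-mu).
mu = 0.41, 1-mu = 0.59.
mu*log(mu) = 0.41*log(0.41) = -0.365555.
(1-mu)*log(1-mu) = 0.59*log(0.59) = -0.311303.
A* = -0.365555 + -0.311303 = -0.6769

-0.6769


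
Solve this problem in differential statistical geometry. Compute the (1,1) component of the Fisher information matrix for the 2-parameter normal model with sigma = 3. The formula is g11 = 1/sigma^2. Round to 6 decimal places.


For the 2-parameter normal family, the Fisher metric has:
  g11 = 1/sigma^2, g22 = 2/sigma^2.
sigma = 3, sigma^2 = 9.
g11 = 0.111111

0.111111


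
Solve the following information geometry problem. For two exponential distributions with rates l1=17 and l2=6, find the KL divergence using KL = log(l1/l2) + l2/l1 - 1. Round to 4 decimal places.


KL divergence for exponential family:
KL = log(l1/l2) + l2/l1 - 1.
log(17/6) = 1.041454.
6/17 = 0.352941.
KL = 1.041454 + 0.352941 - 1 = 0.3944

0.3944


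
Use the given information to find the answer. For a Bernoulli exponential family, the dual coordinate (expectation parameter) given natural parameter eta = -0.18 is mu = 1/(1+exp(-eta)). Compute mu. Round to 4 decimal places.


Dual coordinate (expectation parameter) for Bernoulli:
mu = 1/(1+exp(-eta)).
eta = -0.18.
exp(-eta) = exp(0.18) = 1.197217.
mu = 1/(1+1.197217) = 0.4551

0.4551


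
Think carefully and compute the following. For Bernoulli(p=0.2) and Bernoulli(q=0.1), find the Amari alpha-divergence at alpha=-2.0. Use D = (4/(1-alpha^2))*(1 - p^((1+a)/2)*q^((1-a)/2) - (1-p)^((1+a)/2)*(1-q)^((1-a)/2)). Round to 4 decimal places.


Amari alpha-divergence:
D = (4/(1-alpha^2))*(1 - p^((1+a)/2)*q^((1-a)/2) - (1-p)^((1+a)/2)*(1-q)^((1-a)/2)).
alpha = -2.0, p = 0.2, q = 0.1.
e1 = (1+alpha)/2 = -0.5, e2 = (1-alpha)/2 = 1.5.
t1 = p^e1 * q^e2 = 0.2^-0.5 * 0.1^1.5 = 0.070711.
t2 = (1-p)^e1 * (1-q)^e2 = 0.8^-0.5 * 0.9^1.5 = 0.954594.
4/(1-alpha^2) = -1.333333.
D = -1.333333*(1 - 0.070711 - 0.954594) = 0.0337

0.0337


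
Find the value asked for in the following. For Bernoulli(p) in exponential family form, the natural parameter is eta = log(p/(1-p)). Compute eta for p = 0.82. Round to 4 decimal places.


Natural parameter for Bernoulli: eta = log(p/(1-p)).
p = 0.82, 1-p = 0.18.
p/(1-p) = 4.555556.
eta = log(4.555556) = 1.5163

1.5163


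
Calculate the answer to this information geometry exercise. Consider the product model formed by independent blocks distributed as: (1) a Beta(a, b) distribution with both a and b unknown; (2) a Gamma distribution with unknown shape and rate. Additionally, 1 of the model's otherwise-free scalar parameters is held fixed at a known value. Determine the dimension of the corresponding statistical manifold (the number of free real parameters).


The dimension of a statistical manifold equals the number of free
(independent) real parameters of the model. For a product of independent
blocks the parameter counts add.
- Beta (a, b): 2.
- Gamma (shape, rate): 2.
Total = 2 + 2 = 4.
1 parameter(s) fixed at known values: 4 - 1 = 3.
Dimension = 3

3


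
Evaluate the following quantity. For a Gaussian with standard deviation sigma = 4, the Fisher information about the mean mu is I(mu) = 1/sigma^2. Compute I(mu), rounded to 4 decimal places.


The Fisher information for the mean of a normal distribution is I(mu) = 1/sigma^2.
sigma = 4, so sigma^2 = 16.
I(mu) = 1/16 = 0.0625

0.0625


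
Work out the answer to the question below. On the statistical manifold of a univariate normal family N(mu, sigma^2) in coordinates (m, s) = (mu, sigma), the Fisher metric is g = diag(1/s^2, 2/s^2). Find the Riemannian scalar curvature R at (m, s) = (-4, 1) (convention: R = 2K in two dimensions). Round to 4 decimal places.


The metric has the form g = (A dm^2 + B ds^2)/s^2 with A = 1, B = 2.
Substitute u = sqrt(A/B)*m: g = B*(du^2 + ds^2)/s^2, i.e. B times the
Poincare upper half-plane metric, which has constant Gaussian curvature -1.
Scaling a 2D metric by a constant c divides the Gaussian curvature by c,
so K = -1/B = -1/(2) = -0.5000 everywhere (the point (m, s) = (-4, 1) is irrelevant:
the curvature is constant).
Scalar curvature in dimension 2: R = 2K = -2/(2) = -1.0000.

-1.0000


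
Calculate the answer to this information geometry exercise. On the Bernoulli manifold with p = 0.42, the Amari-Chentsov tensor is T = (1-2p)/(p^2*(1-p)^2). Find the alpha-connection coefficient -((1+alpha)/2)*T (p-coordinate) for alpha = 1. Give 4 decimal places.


Skewness (Amari-Chentsov) tensor: T = (1-2p)/(p^2*(1-p)^2).
p = 0.42, 1-2p = 0.16, p^2 = 0.1764, (1-p)^2 = 0.3364.
T = 0.16/(0.1764 * 0.3364) = 2.696283.
In the p-coordinate, Gamma^(alpha) = Gamma^(0) - (alpha/2)*T with Gamma^(0) = (1/2)*g'(p) = -T/2,
so Gamma^(alpha) = -((1+alpha)/2)*T.
alpha = 1, -(1+alpha)/2 = -1.0.
Gamma = -1.0 * 2.696283 = -2.6963

-2.6963


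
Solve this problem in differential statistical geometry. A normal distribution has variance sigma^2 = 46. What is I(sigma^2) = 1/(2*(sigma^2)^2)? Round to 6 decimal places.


Fisher information for variance: I(sigma^2) = 1/(2*sigma^4).
sigma^2 = 46, so sigma^4 = 2116.
I = 1/(2*2116) = 1/4232 = 0.000236

0.000236


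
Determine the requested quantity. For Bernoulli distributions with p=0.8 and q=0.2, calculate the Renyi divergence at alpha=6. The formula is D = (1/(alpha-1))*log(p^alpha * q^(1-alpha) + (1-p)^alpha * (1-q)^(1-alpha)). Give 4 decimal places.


Renyi divergence of order alpha between Bernoulli distributions:
D = (1/(alpha-1))*log(p^alpha * q^(1-alpha) + (1-p)^alpha * (1-q)^(1-alpha)).
alpha = 6, p = 0.8, q = 0.2.
p^alpha * q^(1-alpha) = 0.8^6 * 0.2^-5 = 819.2.
(1-p)^alpha * (1-q)^(1-alpha) = 0.2^6 * 0.8^-5 = 0.000195.
sum = 819.2 + 0.000195 = 819.200195.
D = (1/5)*log(819.200195) = 1.3417

1.3417


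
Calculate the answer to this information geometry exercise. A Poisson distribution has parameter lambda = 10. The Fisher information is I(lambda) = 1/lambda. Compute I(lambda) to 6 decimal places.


Fisher information for Poisson: I(lambda) = 1/lambda.
lambda = 10.
I(lambda) = 1/10 = 0.100000

0.100000


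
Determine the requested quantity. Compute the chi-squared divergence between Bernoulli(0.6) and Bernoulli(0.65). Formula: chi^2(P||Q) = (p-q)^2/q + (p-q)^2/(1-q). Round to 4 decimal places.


Chi-squared divergence between Bernoulli distributions:
chi^2 = (p-q)^2/q + (p-q)^2/(1-q).
p = 0.6, q = 0.65, p-q = -0.05.
(p-q)^2 = 0.0025.
term1 = 0.0025/0.65 = 0.003846.
term2 = 0.0025/0.35 = 0.007143.
chi^2 = 0.003846 + 0.007143 = 0.0110

0.0110


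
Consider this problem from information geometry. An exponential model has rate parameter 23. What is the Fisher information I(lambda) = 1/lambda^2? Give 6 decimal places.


Fisher information for exponential: I(lambda) = 1/lambda^2.
lambda = 23, lambda^2 = 529.
I = 1/529 = 0.001890

0.001890


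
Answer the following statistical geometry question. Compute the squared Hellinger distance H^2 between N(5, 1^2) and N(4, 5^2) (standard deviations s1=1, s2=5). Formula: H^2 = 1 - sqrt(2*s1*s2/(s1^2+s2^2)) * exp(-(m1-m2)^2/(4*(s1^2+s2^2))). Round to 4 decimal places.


Squared Hellinger distance for Gaussians:
H^2 = 1 - sqrt(2*s1*s2/(s1^2+s2^2)) * exp(-(m1-m2)^2/(4*(s1^2+s2^2))).
s1^2 = 1, s2^2 = 25, s1^2+s2^2 = 26.
sqrt(2*1*5/(26)) = 0.620174.
(m1-m2)^2 = (1)^2 = 1.
exp(-1/(4*26)) = exp(-0.009615) = 0.990431.
H^2 = 1 - 0.620174*0.990431 = 0.3858

0.3858


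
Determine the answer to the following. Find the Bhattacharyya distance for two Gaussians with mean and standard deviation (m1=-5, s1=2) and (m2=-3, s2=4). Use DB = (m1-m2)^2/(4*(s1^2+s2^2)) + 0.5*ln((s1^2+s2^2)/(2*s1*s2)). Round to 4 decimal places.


Bhattacharyya distance between two Gaussians:
DB = (m1-m2)^2/(4*(s1^2+s2^2)) + (1/2)*ln((s1^2+s2^2)/(2*s1*s2)).
(m1-m2)^2 = (-2)^2 = 4.
s1^2+s2^2 = 4 + 16 = 20.
term1 = 4/80 = 0.05.
term2 = 0.5*ln(20/16.0) = 0.111572.
DB = 0.05 + 0.111572 = 0.1616

0.1616


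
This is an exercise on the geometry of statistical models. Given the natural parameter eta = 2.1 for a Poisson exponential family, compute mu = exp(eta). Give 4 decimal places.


Expectation parameter for Poisson exponential family:
mu = exp(eta).
eta = 2.1.
mu = exp(2.1) = 8.1662

8.1662


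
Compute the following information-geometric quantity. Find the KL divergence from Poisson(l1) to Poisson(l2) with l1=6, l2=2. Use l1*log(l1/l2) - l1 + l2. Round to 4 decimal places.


KL divergence for Poisson:
KL = l1*log(l1/l2) - l1 + l2.
l1 = 6, l2 = 2.
log(6/2) = 1.098612.
l1*log(l1/l2) = 6 * 1.098612 = 6.591674.
KL = 6.591674 - 6 + 2 = 2.5917

2.5917


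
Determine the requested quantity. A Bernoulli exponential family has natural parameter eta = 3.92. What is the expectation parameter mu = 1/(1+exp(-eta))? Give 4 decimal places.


Dual coordinate (expectation parameter) for Bernoulli:
mu = 1/(1+exp(-eta)).
eta = 3.92.
exp(-eta) = exp(-3.92) = 0.019841.
mu = 1/(1+0.019841) = 0.9805

0.9805


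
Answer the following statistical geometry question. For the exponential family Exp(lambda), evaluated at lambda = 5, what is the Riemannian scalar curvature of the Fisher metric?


This family has a single free parameter, so its statistical manifold
is 1-dimensional. The Riemann curvature tensor of any 1-dimensional
Riemannian manifold vanishes identically, so R = 0.

0


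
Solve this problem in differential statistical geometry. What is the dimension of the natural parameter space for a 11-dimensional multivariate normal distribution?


Exponential family dimension calculation:
For 11-dim MVN: mean has 11 params, covariance has 11*12/2 = 66 unique entries.
Total dim = 11 + 66 = 77.

77


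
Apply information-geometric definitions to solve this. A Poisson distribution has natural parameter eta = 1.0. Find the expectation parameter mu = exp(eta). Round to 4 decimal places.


Expectation parameter for Poisson exponential family:
mu = exp(eta).
eta = 1.0.
mu = exp(1.0) = 2.7183

2.7183


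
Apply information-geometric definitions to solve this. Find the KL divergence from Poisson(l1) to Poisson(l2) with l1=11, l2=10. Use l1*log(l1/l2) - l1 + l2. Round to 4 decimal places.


KL divergence for Poisson:
KL = l1*log(l1/l2) - l1 + l2.
l1 = 11, l2 = 10.
log(11/10) = 0.09531.
l1*log(l1/l2) = 11 * 0.09531 = 1.048412.
KL = 1.048412 - 11 + 10 = 0.0484

0.0484


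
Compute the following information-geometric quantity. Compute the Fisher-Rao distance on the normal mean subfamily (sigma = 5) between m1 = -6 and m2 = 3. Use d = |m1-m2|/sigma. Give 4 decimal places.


On the fixed-variance normal subfamily, geodesic distance = |m1-m2|/sigma.
|-6 - 3| = 9.
sigma = 5.
d = 9/5 = 1.8000

1.8000


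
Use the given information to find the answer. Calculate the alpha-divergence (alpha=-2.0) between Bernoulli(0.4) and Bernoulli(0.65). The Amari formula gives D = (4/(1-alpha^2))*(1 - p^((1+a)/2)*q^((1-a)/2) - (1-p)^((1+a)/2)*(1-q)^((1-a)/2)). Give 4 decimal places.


Amari alpha-divergence:
D = (4/(1-alpha^2))*(1 - p^((1+a)/2)*q^((1-a)/2) - (1-p)^((1+a)/2)*(1-q)^((1-a)/2)).
alpha = -2.0, p = 0.4, q = 0.65.
e1 = (1+alpha)/2 = -0.5, e2 = (1-alpha)/2 = 1.5.
t1 = p^e1 * q^e2 = 0.4^-0.5 * 0.65^1.5 = 0.828591.
t2 = (1-p)^e1 * (1-q)^e2 = 0.6^-0.5 * 0.35^1.5 = 0.267317.
4/(1-alpha^2) = -1.333333.
D = -1.333333*(1 - 0.828591 - 0.267317) = 0.1279

0.1279


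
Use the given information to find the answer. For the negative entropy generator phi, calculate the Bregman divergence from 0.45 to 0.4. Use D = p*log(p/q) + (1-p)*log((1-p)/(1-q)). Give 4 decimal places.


Bregman divergence with negative entropy generator:
D = p*log(p/q) + (1-p)*log((1-p)/(1-q)).
p = 0.45, q = 0.4.
p*log(p/q) = 0.45*log(0.45/0.4) = 0.053002.
(1-p)*log((1-p)/(1-q)) = 0.55*log(0.55/0.6) = -0.047856.
D = 0.053002 + -0.047856 = 0.0051

0.0051


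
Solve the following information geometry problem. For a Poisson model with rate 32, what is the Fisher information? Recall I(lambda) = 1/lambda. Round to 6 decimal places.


Fisher information for Poisson: I(lambda) = 1/lambda.
lambda = 32.
I(lambda) = 1/32 = 0.031250

0.031250


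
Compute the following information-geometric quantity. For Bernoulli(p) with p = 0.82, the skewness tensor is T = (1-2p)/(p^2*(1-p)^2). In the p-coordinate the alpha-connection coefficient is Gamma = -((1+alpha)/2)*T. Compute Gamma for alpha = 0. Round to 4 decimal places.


Skewness (Amari-Chentsov) tensor: T = (1-2p)/(p^2*(1-p)^2).
p = 0.82, 1-2p = -0.64, p^2 = 0.6724, (1-p)^2 = 0.0324.
T = -0.64/(0.6724 * 0.0324) = -29.376988.
In the p-coordinate, Gamma^(alpha) = Gamma^(0) - (alpha/2)*T with Gamma^(0) = (1/2)*g'(p) = -T/2,
so Gamma^(alpha) = -((1+alpha)/2)*T.
alpha = 0, -(1+alpha)/2 = -0.5.
Gamma = -0.5 * -29.376988 = 14.6885

14.6885


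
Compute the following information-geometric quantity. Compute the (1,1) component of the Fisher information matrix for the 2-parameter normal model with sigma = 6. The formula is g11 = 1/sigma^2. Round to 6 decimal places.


For the 2-parameter normal family, the Fisher metric has:
  g11 = 1/sigma^2, g22 = 2/sigma^2.
sigma = 6, sigma^2 = 36.
g11 = 0.027778

0.027778


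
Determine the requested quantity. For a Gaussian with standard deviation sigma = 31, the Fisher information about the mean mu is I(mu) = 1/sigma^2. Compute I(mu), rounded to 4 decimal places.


The Fisher information for the mean of a normal distribution is I(mu) = 1/sigma^2.
sigma = 31, so sigma^2 = 961.
I(mu) = 1/961 = 0.0010

0.0010


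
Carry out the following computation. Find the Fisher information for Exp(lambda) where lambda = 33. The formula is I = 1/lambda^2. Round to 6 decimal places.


Fisher information for exponential: I(lambda) = 1/lambda^2.
lambda = 33, lambda^2 = 1089.
I = 1/1089 = 0.000918

0.000918


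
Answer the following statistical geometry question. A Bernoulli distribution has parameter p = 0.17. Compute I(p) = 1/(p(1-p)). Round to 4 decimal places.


For Bernoulli(p), Fisher information is I(p) = 1/(p*(1-p)).
p = 0.17, 1-p = 0.83.
p*(1-p) = 0.1411.
I(p) = 1/0.1411 = 7.0872

7.0872


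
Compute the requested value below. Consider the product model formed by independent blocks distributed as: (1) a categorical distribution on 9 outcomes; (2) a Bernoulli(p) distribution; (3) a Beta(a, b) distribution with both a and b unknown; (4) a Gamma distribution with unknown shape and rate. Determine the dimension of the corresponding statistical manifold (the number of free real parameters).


The dimension of a statistical manifold equals the number of free
(independent) real parameters of the model. For a product of independent
blocks the parameter counts add.
- categorical on 9 outcomes (probabilities sum to 1): 9-1 = 8.
- Bernoulli (p): 1.
- Beta (a, b): 2.
- Gamma (shape, rate): 2.
Total = 8 + 1 + 2 + 2 = 13.
Dimension = 13

13


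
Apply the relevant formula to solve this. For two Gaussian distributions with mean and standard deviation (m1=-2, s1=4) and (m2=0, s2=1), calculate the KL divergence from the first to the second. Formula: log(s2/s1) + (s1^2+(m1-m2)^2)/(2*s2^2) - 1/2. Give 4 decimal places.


KL divergence between normal distributions:
KL = log(s2/s1) + (s1^2 + (m1-m2)^2)/(2*s2^2) - 1/2.
log(1/4) = -1.386294.
(4^2 + (-2-0)^2)/(2*1^2) = (16 + 4)/2 = 10.0.
KL = -1.386294 + 10.0 - 0.5 = 8.1137

8.1137


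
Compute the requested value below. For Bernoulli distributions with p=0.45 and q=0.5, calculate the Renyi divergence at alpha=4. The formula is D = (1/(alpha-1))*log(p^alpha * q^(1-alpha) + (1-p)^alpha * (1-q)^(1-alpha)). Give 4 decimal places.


Renyi divergence of order alpha between Bernoulli distributions:
D = (1/(alpha-1))*log(p^alpha * q^(1-alpha) + (1-p)^alpha * (1-q)^(1-alpha)).
alpha = 4, p = 0.45, q = 0.5.
p^alpha * q^(1-alpha) = 0.45^4 * 0.5^-3 = 0.32805.
(1-p)^alpha * (1-q)^(1-alpha) = 0.55^4 * 0.5^-3 = 0.73205.
sum = 0.32805 + 0.73205 = 1.0601.
D = (1/3)*log(1.0601) = 0.0195

0.0195


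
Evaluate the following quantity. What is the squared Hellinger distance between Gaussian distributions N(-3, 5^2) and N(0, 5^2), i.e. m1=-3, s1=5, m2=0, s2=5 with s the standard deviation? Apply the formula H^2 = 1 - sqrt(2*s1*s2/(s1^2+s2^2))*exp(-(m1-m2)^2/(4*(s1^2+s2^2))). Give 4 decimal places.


Squared Hellinger distance for Gaussians:
H^2 = 1 - sqrt(2*s1*s2/(s1^2+s2^2)) * exp(-(m1-m2)^2/(4*(s1^2+s2^2))).
s1^2 = 25, s2^2 = 25, s1^2+s2^2 = 50.
sqrt(2*5*5/(50)) = 1.0.
(m1-m2)^2 = (-3)^2 = 9.
exp(-9/(4*50)) = exp(-0.045) = 0.955997.
H^2 = 1 - 1.0*0.955997 = 0.0440

0.0440


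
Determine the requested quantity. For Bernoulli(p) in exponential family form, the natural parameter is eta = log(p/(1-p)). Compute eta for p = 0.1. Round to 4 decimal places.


Natural parameter for Bernoulli: eta = log(p/(1-p)).
p = 0.1, 1-p = 0.9.
p/(1-p) = 0.111111.
eta = log(0.111111) = -2.1972

-2.1972


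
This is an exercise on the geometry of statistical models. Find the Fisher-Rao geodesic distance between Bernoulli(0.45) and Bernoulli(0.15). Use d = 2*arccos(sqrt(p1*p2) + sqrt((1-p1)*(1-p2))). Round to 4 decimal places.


Geodesic distance on Bernoulli manifold:
d(p1,p2) = 2*arccos(sqrt(p1*p2) + sqrt((1-p1)*(1-p2))).
sqrt(p1*p2) = sqrt(0.45*0.15) = 0.259808.
sqrt((1-p1)*(1-p2)) = sqrt(0.55*0.85) = 0.68374.
arg = 0.259808 + 0.68374 = 0.943547.
d = 2*arccos(0.943547) = 0.6752

0.6752


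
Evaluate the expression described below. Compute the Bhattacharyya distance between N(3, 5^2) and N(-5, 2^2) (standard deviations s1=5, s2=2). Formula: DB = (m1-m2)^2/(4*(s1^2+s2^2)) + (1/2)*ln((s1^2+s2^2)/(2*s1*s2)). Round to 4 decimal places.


Bhattacharyya distance between two Gaussians:
DB = (m1-m2)^2/(4*(s1^2+s2^2)) + (1/2)*ln((s1^2+s2^2)/(2*s1*s2)).
(m1-m2)^2 = (8)^2 = 64.
s1^2+s2^2 = 25 + 4 = 29.
term1 = 64/116 = 0.551724.
term2 = 0.5*ln(29/20.0) = 0.185782.
DB = 0.551724 + 0.185782 = 0.7375

0.7375


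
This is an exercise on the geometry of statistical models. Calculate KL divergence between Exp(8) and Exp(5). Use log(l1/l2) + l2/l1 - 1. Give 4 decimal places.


KL divergence for exponential family:
KL = log(l1/l2) + l2/l1 - 1.
log(8/5) = 0.470004.
5/8 = 0.625.
KL = 0.470004 + 0.625 - 1 = 0.0950

0.0950


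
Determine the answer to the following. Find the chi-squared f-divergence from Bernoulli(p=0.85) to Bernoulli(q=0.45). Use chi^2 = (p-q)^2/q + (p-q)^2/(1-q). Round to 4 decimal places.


Chi-squared divergence between Bernoulli distributions:
chi^2 = (p-q)^2/q + (p-q)^2/(1-q).
p = 0.85, q = 0.45, p-q = 0.4.
(p-q)^2 = 0.16.
term1 = 0.16/0.45 = 0.355556.
term2 = 0.16/0.55 = 0.290909.
chi^2 = 0.355556 + 0.290909 = 0.6465

0.6465


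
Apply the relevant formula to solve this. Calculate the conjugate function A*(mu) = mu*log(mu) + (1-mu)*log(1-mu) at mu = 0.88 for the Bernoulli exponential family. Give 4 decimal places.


Legendre transform for Bernoulli:
A*(mu) = mu*log(mu) + (1-mu)*log(1-mu).
mu = 0.88, 1-mu = 0.12.
mu*log(mu) = 0.88*log(0.88) = -0.112493.
(1-mu)*log(1-mu) = 0.12*log(0.12) = -0.254432.
A* = -0.112493 + -0.254432 = -0.3669

-0.3669


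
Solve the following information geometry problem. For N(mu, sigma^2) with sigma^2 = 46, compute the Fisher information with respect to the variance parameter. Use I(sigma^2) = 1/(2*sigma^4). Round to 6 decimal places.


Fisher information for variance: I(sigma^2) = 1/(2*sigma^4).
sigma^2 = 46, so sigma^4 = 2116.
I = 1/(2*2116) = 1/4232 = 0.000236

0.000236


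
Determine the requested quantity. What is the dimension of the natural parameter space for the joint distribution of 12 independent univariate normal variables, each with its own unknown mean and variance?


Exponential family dimension calculation:
Each univariate normal has two natural parameters (mu/sigma^2 and -1/(2 sigma^2)).
With 12 independent components, dim = 2 * 12 = 24.

24


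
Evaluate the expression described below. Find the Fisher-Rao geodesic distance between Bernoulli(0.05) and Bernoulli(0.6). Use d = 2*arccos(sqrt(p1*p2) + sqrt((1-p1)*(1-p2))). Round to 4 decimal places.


Geodesic distance on Bernoulli manifold:
d(p1,p2) = 2*arccos(sqrt(p1*p2) + sqrt((1-p1)*(1-p2))).
sqrt(p1*p2) = sqrt(0.05*0.6) = 0.173205.
sqrt((1-p1)*(1-p2)) = sqrt(0.95*0.4) = 0.616441.
arg = 0.173205 + 0.616441 = 0.789646.
d = 2*arccos(0.789646) = 1.3211

1.3211


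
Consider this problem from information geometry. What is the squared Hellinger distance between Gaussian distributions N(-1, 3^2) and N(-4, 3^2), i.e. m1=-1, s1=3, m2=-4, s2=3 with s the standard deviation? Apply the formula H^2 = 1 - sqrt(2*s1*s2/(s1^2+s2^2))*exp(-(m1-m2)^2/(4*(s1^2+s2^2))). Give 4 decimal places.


Squared Hellinger distance for Gaussians:
H^2 = 1 - sqrt(2*s1*s2/(s1^2+s2^2)) * exp(-(m1-m2)^2/(4*(s1^2+s2^2))).
s1^2 = 9, s2^2 = 9, s1^2+s2^2 = 18.
sqrt(2*3*3/(18)) = 1.0.
(m1-m2)^2 = (3)^2 = 9.
exp(-9/(4*18)) = exp(-0.125) = 0.882497.
H^2 = 1 - 1.0*0.882497 = 0.1175

0.1175


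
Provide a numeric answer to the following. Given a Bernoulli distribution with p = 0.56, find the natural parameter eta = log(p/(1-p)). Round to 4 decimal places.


Natural parameter for Bernoulli: eta = log(p/(1-p)).
p = 0.56, 1-p = 0.44.
p/(1-p) = 1.272727.
eta = log(1.272727) = 0.2412

0.2412


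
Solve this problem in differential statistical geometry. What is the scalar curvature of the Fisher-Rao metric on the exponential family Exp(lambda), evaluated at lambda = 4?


This family has a single free parameter, so its statistical manifold
is 1-dimensional. The Riemann curvature tensor of any 1-dimensional
Riemannian manifold vanishes identically, so R = 0.

0


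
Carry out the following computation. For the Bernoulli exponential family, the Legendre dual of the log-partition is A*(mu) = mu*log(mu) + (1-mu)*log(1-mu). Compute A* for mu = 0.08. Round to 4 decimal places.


Legendre transform for Bernoulli:
A*(mu) = mu*log(mu) + (1-mu)*log(1-mu).
mu = 0.08, 1-mu = 0.92.
mu*log(mu) = 0.08*log(0.08) = -0.202058.
(1-mu)*log(1-mu) = 0.92*log(0.92) = -0.076711.
A* = -0.202058 + -0.076711 = -0.2788

-0.2788


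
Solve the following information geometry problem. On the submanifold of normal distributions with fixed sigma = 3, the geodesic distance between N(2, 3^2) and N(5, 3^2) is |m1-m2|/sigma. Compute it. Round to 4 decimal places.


On the fixed-variance normal subfamily, geodesic distance = |m1-m2|/sigma.
|2 - 5| = 3.
sigma = 3.
d = 3/3 = 1.0000

1.0000


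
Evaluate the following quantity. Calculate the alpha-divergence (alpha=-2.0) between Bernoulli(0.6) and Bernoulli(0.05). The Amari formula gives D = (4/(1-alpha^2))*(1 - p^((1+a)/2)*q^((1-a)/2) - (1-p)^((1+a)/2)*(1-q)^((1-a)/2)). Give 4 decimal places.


Amari alpha-divergence:
D = (4/(1-alpha^2))*(1 - p^((1+a)/2)*q^((1-a)/2) - (1-p)^((1+a)/2)*(1-q)^((1-a)/2)).
alpha = -2.0, p = 0.6, q = 0.05.
e1 = (1+alpha)/2 = -0.5, e2 = (1-alpha)/2 = 1.5.
t1 = p^e1 * q^e2 = 0.6^-0.5 * 0.05^1.5 = 0.014434.
t2 = (1-p)^e1 * (1-q)^e2 = 0.4^-0.5 * 0.95^1.5 = 1.464048.
4/(1-alpha^2) = -1.333333.
D = -1.333333*(1 - 0.014434 - 1.464048) = 0.6380

0.6380


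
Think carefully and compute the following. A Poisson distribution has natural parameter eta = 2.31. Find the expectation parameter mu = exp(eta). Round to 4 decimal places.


Expectation parameter for Poisson exponential family:
mu = exp(eta).
eta = 2.31.
mu = exp(2.31) = 10.0744

10.0744


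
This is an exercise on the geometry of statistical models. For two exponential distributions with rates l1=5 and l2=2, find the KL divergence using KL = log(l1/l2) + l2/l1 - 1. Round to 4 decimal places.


KL divergence for exponential family:
KL = log(l1/l2) + l2/l1 - 1.
log(5/2) = 0.916291.
2/5 = 0.4.
KL = 0.916291 + 0.4 - 1 = 0.3163

0.3163


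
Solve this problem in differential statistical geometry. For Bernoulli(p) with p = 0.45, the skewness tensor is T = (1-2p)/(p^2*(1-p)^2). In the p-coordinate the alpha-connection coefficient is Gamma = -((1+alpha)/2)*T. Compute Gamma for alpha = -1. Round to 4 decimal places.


Skewness (Amari-Chentsov) tensor: T = (1-2p)/(p^2*(1-p)^2).
p = 0.45, 1-2p = 0.1, p^2 = 0.2025, (1-p)^2 = 0.3025.
T = 0.1/(0.2025 * 0.3025) = 1.632486.
In the p-coordinate, Gamma^(alpha) = Gamma^(0) - (alpha/2)*T with Gamma^(0) = (1/2)*g'(p) = -T/2,
so Gamma^(alpha) = -((1+alpha)/2)*T.
alpha = -1, -(1+alpha)/2 = 0.0.
Gamma = 0.0 * 1.632486 = 0.0000

0.0000


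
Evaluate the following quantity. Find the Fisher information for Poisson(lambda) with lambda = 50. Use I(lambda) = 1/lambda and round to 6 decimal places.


Fisher information for Poisson: I(lambda) = 1/lambda.
lambda = 50.
I(lambda) = 1/50 = 0.020000

0.020000


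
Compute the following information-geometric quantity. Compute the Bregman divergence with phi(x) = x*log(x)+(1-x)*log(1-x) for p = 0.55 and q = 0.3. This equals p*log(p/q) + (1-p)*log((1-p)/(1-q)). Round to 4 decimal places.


Bregman divergence with negative entropy generator:
D = p*log(p/q) + (1-p)*log((1-p)/(1-q)).
p = 0.55, q = 0.3.
p*log(p/q) = 0.55*log(0.55/0.3) = 0.333375.
(1-p)*log((1-p)/(1-q)) = 0.45*log(0.45/0.7) = -0.198825.
D = 0.333375 + -0.198825 = 0.1345

0.1345


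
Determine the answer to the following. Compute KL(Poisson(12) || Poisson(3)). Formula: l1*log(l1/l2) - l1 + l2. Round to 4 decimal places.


KL divergence for Poisson:
KL = l1*log(l1/l2) - l1 + l2.
l1 = 12, l2 = 3.
log(12/3) = 1.386294.
l1*log(l1/l2) = 12 * 1.386294 = 16.635532.
KL = 16.635532 - 12 + 3 = 7.6355

7.6355


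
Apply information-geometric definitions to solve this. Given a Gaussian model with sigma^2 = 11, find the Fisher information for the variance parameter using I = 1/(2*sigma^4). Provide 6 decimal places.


Fisher information for variance: I(sigma^2) = 1/(2*sigma^4).
sigma^2 = 11, so sigma^4 = 121.
I = 1/(2*121) = 1/242 = 0.004132

0.004132


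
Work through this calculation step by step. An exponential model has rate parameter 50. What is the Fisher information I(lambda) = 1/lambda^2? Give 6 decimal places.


Fisher information for exponential: I(lambda) = 1/lambda^2.
lambda = 50, lambda^2 = 2500.
I = 1/2500 = 0.000400

0.000400


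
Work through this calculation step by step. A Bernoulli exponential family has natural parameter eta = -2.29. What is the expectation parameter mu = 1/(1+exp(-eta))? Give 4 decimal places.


Dual coordinate (expectation parameter) for Bernoulli:
mu = 1/(1+exp(-eta)).
eta = -2.29.
exp(-eta) = exp(2.29) = 9.874938.
mu = 1/(1+9.874938) = 0.0920

0.0920


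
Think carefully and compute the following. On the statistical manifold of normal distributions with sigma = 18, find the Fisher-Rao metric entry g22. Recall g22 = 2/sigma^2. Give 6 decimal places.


For the 2-parameter normal family, the Fisher metric has:
  g11 = 1/sigma^2, g22 = 2/sigma^2.
sigma = 18, sigma^2 = 324.
g22 = 0.006173

0.006173


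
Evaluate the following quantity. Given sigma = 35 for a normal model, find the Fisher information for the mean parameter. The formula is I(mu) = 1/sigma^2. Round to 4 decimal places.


The Fisher information for the mean of a normal distribution is I(mu) = 1/sigma^2.
sigma = 35, so sigma^2 = 1225.
I(mu) = 1/1225 = 0.0008

0.0008


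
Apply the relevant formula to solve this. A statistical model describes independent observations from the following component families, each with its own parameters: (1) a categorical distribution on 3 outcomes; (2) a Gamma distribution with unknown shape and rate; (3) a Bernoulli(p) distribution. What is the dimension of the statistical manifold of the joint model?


The dimension of a statistical manifold equals the number of free
(independent) real parameters of the model. For a product of independent
blocks the parameter counts add.
- categorical on 3 outcomes (probabilities sum to 1): 3-1 = 2.
- Gamma (shape, rate): 2.
- Bernoulli (p): 1.
Total = 2 + 2 + 1 = 5.
Dimension = 5

5


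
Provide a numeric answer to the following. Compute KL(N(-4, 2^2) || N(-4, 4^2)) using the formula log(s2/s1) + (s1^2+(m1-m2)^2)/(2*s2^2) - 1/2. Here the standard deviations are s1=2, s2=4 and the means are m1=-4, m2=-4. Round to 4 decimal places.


KL divergence between normal distributions:
KL = log(s2/s1) + (s1^2 + (m1-m2)^2)/(2*s2^2) - 1/2.
log(4/2) = 0.693147.
(2^2 + (-4--4)^2)/(2*4^2) = (4 + 0)/32 = 0.125.
KL = 0.693147 + 0.125 - 0.5 = 0.3181

0.3181


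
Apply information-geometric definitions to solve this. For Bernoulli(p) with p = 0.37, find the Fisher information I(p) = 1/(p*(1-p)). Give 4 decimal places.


For Bernoulli(p), Fisher information is I(p) = 1/(p*(1-p)).
p = 0.37, 1-p = 0.63.
p*(1-p) = 0.2331.
I(p) = 1/0.2331 = 4.2900

4.2900


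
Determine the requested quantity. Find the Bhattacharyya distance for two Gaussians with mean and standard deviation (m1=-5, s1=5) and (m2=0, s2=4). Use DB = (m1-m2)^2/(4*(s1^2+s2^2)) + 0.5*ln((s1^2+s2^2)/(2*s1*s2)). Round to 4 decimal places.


Bhattacharyya distance between two Gaussians:
DB = (m1-m2)^2/(4*(s1^2+s2^2)) + (1/2)*ln((s1^2+s2^2)/(2*s1*s2)).
(m1-m2)^2 = (-5)^2 = 25.
s1^2+s2^2 = 25 + 16 = 41.
term1 = 25/164 = 0.152439.
term2 = 0.5*ln(41/40.0) = 0.012346.
DB = 0.152439 + 0.012346 = 0.1648

0.1648


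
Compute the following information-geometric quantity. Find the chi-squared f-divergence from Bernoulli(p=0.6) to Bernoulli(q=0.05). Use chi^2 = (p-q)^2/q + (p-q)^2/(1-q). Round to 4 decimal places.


Chi-squared divergence between Bernoulli distributions:
chi^2 = (p-q)^2/q + (p-q)^2/(1-q).
p = 0.6, q = 0.05, p-q = 0.55.
(p-q)^2 = 0.3025.
term1 = 0.3025/0.05 = 6.05.
term2 = 0.3025/0.95 = 0.318421.
chi^2 = 6.05 + 0.318421 = 6.3684

6.3684


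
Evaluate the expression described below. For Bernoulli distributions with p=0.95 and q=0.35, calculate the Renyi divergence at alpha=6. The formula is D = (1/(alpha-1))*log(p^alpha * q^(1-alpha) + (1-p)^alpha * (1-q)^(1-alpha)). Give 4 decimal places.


Renyi divergence of order alpha between Bernoulli distributions:
D = (1/(alpha-1))*log(p^alpha * q^(1-alpha) + (1-p)^alpha * (1-q)^(1-alpha)).
alpha = 6, p = 0.95, q = 0.35.
p^alpha * q^(1-alpha) = 0.95^6 * 0.35^-5 = 139.959187.
(1-p)^alpha * (1-q)^(1-alpha) = 0.05^6 * 0.65^-5 = 0.0.
sum = 139.959187 + 0.0 = 139.959187.
D = (1/5)*log(139.959187) = 0.9883

0.9883


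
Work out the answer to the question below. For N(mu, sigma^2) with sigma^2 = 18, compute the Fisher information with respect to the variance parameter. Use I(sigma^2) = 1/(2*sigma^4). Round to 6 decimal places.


Fisher information for variance: I(sigma^2) = 1/(2*sigma^4).
sigma^2 = 18, so sigma^4 = 324.
I = 1/(2*324) = 1/648 = 0.001543

0.001543


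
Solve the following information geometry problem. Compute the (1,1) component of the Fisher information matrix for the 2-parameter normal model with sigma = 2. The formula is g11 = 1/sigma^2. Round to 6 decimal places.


For the 2-parameter normal family, the Fisher metric has:
  g11 = 1/sigma^2, g22 = 2/sigma^2.
sigma = 2, sigma^2 = 4.
g11 = 0.250000

0.250000


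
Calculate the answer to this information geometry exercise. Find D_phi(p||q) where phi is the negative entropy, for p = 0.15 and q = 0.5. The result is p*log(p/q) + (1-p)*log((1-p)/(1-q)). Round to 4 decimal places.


Bregman divergence with negative entropy generator:
D = p*log(p/q) + (1-p)*log((1-p)/(1-q)).
p = 0.15, q = 0.5.
p*log(p/q) = 0.15*log(0.15/0.5) = -0.180596.
(1-p)*log((1-p)/(1-q)) = 0.85*log(0.85/0.5) = 0.451034.
D = -0.180596 + 0.451034 = 0.2704

0.2704


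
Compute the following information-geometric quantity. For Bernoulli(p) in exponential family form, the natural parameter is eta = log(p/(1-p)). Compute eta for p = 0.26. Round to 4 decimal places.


Natural parameter for Bernoulli: eta = log(p/(1-p)).
p = 0.26, 1-p = 0.74.
p/(1-p) = 0.351351.
eta = log(0.351351) = -1.0460

-1.0460


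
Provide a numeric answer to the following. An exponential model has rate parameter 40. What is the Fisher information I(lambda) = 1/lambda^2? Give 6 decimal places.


Fisher information for exponential: I(lambda) = 1/lambda^2.
lambda = 40, lambda^2 = 1600.
I = 1/1600 = 0.000625

0.000625


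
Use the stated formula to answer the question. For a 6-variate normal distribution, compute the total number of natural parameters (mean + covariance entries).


Exponential family dimension calculation:
For 6-dim MVN: mean has 6 params, covariance has 6*7/2 = 21 unique entries.
Total dim = 6 + 21 = 27.

27


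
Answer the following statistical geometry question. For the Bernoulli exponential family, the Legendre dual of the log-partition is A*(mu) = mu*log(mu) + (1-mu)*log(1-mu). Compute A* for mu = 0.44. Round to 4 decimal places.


Legendre transform for Bernoulli:
A*(mu) = mu*log(mu) + (1-mu)*log(1-mu).
mu = 0.44, 1-mu = 0.56.
mu*log(mu) = 0.44*log(0.44) = -0.361231.
(1-mu)*log(1-mu) = 0.56*log(0.56) = -0.324698.
A* = -0.361231 + -0.324698 = -0.6859

-0.6859


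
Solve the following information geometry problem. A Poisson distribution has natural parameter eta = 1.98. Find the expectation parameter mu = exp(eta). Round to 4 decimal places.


Expectation parameter for Poisson exponential family:
mu = exp(eta).
eta = 1.98.
mu = exp(1.98) = 7.2427

7.2427


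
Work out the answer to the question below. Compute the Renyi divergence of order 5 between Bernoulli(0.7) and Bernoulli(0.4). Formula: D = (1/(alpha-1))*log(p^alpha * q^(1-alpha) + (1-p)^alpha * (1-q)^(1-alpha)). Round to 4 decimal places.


Renyi divergence of order alpha between Bernoulli distributions:
D = (1/(alpha-1))*log(p^alpha * q^(1-alpha) + (1-p)^alpha * (1-q)^(1-alpha)).
alpha = 5, p = 0.7, q = 0.4.
p^alpha * q^(1-alpha) = 0.7^5 * 0.4^-4 = 6.565234.
(1-p)^alpha * (1-q)^(1-alpha) = 0.3^5 * 0.6^-4 = 0.01875.
sum = 6.565234 + 0.01875 = 6.583984.
D = (1/4)*log(6.583984) = 0.4712

0.4712
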